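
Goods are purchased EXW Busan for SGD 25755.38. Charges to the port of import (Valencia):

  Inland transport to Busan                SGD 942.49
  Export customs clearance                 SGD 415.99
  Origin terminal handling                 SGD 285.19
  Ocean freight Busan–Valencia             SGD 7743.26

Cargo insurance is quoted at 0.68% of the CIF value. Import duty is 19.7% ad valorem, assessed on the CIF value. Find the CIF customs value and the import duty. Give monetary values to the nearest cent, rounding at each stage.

Let C be the CIF value. C = EXW price + pre-shipment costs + freight + 0.68% × C
C − 0.68% × C = 25755.38 + 942.49 + 415.99 + 285.19 + 7743.26
0.9932 × C = 35142.31
C = 35142.31 / 0.9932 = 35382.91
Insurance premium = 0.68% × 35382.91 = 240.60
Import duty = 35382.91 × 19.7% = 6970.43

CIF value: SGD 35382.91; import duty: SGD 6970.43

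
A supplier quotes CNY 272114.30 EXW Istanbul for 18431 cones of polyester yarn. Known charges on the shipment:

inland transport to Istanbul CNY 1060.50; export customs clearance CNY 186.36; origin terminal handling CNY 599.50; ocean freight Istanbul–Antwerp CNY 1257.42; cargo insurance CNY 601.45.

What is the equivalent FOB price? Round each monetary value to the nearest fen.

FOB price: CNY 273960.66

Not relevant to the conversion: freight, insurance — on the buyer under both terms; not part of either seller's price.
From EXW to FOB, the seller additionally bears: inland to port, export clearance, origin terminal.
FOB price = 272114.30 + 1060.50 + 186.36 + 599.50 = 273960.66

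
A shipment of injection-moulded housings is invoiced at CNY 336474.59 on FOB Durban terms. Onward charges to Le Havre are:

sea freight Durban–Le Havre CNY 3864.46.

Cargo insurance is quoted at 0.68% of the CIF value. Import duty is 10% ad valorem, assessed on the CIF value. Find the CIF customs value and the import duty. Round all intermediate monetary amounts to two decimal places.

Let C be the CIF value. C = FOB price + freight + 0.68% × C
C − 0.68% × C = 336474.59 + 3864.46
0.9932 × C = 340339.05
C = 340339.05 / 0.9932 = 342669.20
Insurance premium = 0.68% × 342669.20 = 2330.15
Import duty = 342669.20 × 10% = 34266.92

CIF value: CNY 342669.20; import duty: CNY 34266.92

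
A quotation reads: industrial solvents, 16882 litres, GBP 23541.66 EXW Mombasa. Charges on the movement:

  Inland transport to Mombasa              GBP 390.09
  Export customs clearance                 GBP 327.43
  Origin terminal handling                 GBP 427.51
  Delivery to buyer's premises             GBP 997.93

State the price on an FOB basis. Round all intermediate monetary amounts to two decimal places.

FOB price: GBP 24686.69

Not relevant to the conversion: delivery — on the buyer under both terms; not part of either seller's price.
From EXW to FOB, the seller additionally bears: inland to port, export clearance, origin terminal.
FOB price = 23541.66 + 390.09 + 327.43 + 427.51 = 24686.69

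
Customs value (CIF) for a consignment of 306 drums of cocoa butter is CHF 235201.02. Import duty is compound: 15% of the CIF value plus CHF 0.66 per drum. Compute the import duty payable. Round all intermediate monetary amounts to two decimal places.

Ad valorem component: 235201.02 × 15% = 35280.15
Specific component: 306 × 0.66 = 201.96
Import duty = 35280.15 + 201.96 = 35482.11

Import duty: CHF 35482.11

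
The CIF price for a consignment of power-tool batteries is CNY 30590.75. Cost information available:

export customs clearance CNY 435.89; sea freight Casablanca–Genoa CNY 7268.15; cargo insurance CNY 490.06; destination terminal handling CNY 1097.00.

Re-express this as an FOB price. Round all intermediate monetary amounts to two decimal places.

Not relevant to the conversion: export clearance — on the seller under both CIF and FOB; already in the CIF price and stays in the FOB price. destination terminal — on the buyer under both terms; not part of either seller's price.
From CIF to FOB, the seller no longer bears: freight, insurance.
FOB price = 30590.75 − 7268.15 − 490.06 = 22832.54

FOB price: CNY 22832.54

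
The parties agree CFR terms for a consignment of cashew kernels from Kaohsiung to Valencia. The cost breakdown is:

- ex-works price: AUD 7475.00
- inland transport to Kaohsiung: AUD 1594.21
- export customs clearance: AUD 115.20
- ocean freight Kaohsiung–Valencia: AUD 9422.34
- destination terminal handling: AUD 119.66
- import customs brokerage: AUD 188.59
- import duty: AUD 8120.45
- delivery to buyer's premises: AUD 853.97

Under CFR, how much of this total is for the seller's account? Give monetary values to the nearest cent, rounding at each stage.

CFR: the seller pays costs through ocean freight to the destination port, but not insurance.
Seller's account: goods 7475.00 + inland to port 1594.21 + export clearance 115.20 + freight 9422.34 = 18606.75
Buyer's account: destination terminal 119.66 + brokerage 188.59 + duty 8120.45 + delivery 853.97 = 9282.67

Seller's account: AUD 18606.75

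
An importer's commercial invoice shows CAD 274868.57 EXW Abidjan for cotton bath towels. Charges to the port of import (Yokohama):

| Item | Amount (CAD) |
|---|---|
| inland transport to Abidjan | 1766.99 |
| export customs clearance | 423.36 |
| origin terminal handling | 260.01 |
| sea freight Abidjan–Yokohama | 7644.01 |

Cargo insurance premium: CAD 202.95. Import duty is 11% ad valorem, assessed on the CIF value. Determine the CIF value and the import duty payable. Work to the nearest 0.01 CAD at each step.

CIF = EXW price + pre-shipment costs + freight + insurance
CIF = 274868.57 + 1766.99 + 423.36 + 260.01 + 7644.01 + 202.95 = 285165.89
Import duty = 285165.89 × 11% = 31368.25

CIF value: CAD 285165.89; import duty: CAD 31368.25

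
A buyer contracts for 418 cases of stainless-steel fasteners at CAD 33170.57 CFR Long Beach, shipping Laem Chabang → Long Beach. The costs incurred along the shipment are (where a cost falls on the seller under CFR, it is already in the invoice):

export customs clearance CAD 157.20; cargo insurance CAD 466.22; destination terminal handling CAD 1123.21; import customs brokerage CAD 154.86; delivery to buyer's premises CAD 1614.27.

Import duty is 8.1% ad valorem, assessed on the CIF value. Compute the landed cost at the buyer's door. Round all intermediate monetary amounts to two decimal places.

Total landed cost: CAD 39253.71

CFR: the seller pays costs through ocean freight to the destination port, but not insurance.
Already in the invoice (seller's account under CFR): export clearance — exclude.
CIF value = CFR price + insurance = 33170.57 + 466.22 = 33636.79
Import duty = 33636.79 × 8.1% = 2724.58
Buyer bears: insurance 466.22 + destination terminal 1123.21 + brokerage 154.86 + delivery 1614.27 + duty 2724.58 = 6083.14
Landed cost = invoice 33170.57 + 6083.14 = 39253.71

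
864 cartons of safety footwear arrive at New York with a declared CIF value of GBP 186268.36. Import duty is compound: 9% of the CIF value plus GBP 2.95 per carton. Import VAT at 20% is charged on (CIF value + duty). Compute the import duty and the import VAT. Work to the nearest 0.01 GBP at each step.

Import duty: GBP 19312.95; import VAT: GBP 41116.26

Ad valorem component: 186268.36 × 9% = 16764.15
Specific component: 864 × 2.95 = 2548.80
Import duty = 16764.15 + 2548.80 = 19312.95
VAT base = CIF + duty = 186268.36 + 19312.95 = 205581.31
Import VAT = 205581.31 × 20% = 41116.26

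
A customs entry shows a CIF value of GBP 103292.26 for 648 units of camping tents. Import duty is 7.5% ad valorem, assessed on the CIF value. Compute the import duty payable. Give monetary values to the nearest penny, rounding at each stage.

Import duty = 103292.26 × 7.5% = 7746.92

Import duty: GBP 7746.92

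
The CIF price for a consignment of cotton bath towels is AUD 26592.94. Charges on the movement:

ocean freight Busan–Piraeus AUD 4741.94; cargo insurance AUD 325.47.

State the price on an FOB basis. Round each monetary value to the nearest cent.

FOB price: AUD 21525.53

From CIF to FOB, the seller no longer bears: freight, insurance.
FOB price = 26592.94 − 4741.94 − 325.47 = 21525.53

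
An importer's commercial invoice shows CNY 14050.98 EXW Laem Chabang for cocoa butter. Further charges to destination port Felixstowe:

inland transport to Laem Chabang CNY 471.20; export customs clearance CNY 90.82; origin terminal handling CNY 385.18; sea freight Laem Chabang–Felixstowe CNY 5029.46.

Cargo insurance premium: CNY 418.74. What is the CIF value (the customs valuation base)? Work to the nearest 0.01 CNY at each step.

CIF = EXW price + pre-shipment costs + freight + insurance
CIF = 14050.98 + 471.20 + 90.82 + 385.18 + 5029.46 + 418.74 = 20446.38

CIF value: CNY 20446.38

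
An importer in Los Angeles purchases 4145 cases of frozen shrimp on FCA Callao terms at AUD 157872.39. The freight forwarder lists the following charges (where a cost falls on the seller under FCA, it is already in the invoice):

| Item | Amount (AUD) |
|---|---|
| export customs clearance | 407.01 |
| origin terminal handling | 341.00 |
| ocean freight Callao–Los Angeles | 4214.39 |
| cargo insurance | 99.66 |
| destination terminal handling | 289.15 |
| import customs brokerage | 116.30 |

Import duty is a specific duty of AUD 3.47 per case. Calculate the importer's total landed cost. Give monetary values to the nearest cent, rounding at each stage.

Total landed cost: AUD 177316.04

FCA: the seller delivers export-cleared goods to the carrier; the buyer bears costs from that point.
Already in the invoice (seller's account under FCA): export clearance — exclude.
CIF value = FCA price + origin terminal + freight + insurance = 157872.39 + 341.00 + 4214.39 + 99.66 = 162527.44
Import duty = 4145 × 3.47 = 14383.15
Buyer bears: origin terminal 341.00 + freight 4214.39 + insurance 99.66 + destination terminal 289.15 + brokerage 116.30 + duty 14383.15 = 19443.65
Landed cost = invoice 157872.39 + 19443.65 = 177316.04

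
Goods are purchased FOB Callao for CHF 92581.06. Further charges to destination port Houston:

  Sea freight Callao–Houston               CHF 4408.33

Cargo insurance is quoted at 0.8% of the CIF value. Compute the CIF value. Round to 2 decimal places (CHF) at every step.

CIF value: CHF 97771.56

Let C be the CIF value. C = FOB price + freight + 0.8% × C
C − 0.8% × C = 92581.06 + 4408.33
0.992 × C = 96989.39
C = 96989.39 / 0.992 = 97771.56
Insurance premium = 0.8% × 97771.56 = 782.17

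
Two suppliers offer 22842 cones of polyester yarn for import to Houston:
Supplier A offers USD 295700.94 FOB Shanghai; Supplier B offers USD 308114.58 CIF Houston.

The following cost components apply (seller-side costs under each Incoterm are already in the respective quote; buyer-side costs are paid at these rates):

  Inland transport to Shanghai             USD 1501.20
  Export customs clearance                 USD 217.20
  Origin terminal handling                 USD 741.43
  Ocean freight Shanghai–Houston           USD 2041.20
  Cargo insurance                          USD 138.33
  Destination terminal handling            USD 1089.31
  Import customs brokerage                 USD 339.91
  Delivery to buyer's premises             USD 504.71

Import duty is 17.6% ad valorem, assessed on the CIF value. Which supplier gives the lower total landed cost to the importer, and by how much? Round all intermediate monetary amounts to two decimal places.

Supplier A (FOB):
CIF value = FOB price + freight + insurance = 295700.94 + 2041.20 + 138.33 = 297880.47
Import duty = 297880.47 × 17.6% = 52426.96
Buyer bears (A): 2041.20 + 138.33 + 1089.31 + 339.91 + 504.71 = 4113.46
Landed cost (A) = invoice 295700.94 + 4113.46 + duty 52426.96 = 352241.36
Supplier B (CIF):
The CIF price already equals the CIF value: 308114.58
Import duty = 308114.58 × 17.6% = 54228.17
Buyer bears (B): 1089.31 + 339.91 + 504.71 = 1933.93
Landed cost (B) = invoice 308114.58 + 1933.93 + duty 54228.17 = 364276.68
Difference = |352241.36 − 364276.68| = 12035.32

Supplier A is cheaper by USD 12035.32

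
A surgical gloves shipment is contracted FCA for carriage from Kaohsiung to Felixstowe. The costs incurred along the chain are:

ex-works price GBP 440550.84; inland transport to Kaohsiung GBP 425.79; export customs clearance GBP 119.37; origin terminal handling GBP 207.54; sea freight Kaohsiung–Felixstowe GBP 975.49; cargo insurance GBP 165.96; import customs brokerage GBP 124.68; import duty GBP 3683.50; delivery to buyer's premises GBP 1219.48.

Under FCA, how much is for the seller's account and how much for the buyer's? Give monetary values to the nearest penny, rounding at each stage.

Seller: GBP 441096.00; buyer: GBP 6376.65

FCA: the seller delivers export-cleared goods to the carrier; the buyer bears costs from that point.
Seller's account: goods 440550.84 + inland to port 425.79 + export clearance 119.37 = 441096.00
Buyer's account: origin terminal 207.54 + freight 975.49 + insurance 165.96 + brokerage 124.68 + duty 3683.50 + delivery 1219.48 = 6376.65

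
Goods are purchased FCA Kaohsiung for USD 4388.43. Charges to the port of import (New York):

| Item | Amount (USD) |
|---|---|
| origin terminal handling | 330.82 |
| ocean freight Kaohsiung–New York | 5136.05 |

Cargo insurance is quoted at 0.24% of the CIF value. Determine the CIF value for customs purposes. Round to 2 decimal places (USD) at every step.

Let C be the CIF value. C = FCA price + pre-shipment costs + freight + 0.24% × C
C − 0.24% × C = 4388.43 + 330.82 + 5136.05
0.9976 × C = 9855.30
C = 9855.30 / 0.9976 = 9879.01
Insurance premium = 0.24% × 9879.01 = 23.71

CIF value: USD 9879.01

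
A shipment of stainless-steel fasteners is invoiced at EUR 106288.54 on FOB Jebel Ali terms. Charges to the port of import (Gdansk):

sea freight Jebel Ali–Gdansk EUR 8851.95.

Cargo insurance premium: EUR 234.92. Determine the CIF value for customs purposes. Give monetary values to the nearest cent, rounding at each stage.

CIF = FOB price + freight + insurance
CIF = 106288.54 + 8851.95 + 234.92 = 115375.41

CIF value: EUR 115375.41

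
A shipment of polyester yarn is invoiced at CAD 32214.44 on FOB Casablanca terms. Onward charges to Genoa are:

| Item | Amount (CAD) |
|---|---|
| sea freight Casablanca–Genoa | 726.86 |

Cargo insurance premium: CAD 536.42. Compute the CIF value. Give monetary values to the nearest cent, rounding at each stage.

CIF = FOB price + freight + insurance
CIF = 32214.44 + 726.86 + 536.42 = 33477.72

CIF value: CAD 33477.72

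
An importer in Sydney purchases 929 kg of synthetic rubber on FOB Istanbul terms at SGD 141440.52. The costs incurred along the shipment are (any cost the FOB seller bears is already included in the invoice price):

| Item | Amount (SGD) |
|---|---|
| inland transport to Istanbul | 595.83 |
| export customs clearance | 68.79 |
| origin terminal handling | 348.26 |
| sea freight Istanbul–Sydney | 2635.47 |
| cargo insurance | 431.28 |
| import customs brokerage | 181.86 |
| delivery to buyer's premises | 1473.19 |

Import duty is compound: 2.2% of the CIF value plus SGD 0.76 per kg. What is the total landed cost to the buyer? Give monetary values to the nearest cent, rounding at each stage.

FOB: the seller bears costs until goods are on board at the origin port; the buyer bears freight, insurance and all costs thereafter.
Already in the invoice (seller's account under FOB): inland to port, export clearance, origin terminal — exclude.
CIF value = FOB price + freight + insurance = 141440.52 + 2635.47 + 431.28 = 144507.27
Ad valorem component: 144507.27 × 2.2% = 3179.16
Specific component: 929 × 0.76 = 706.04
Import duty = 3179.16 + 706.04 = 3885.20
Buyer bears: freight 2635.47 + insurance 431.28 + brokerage 181.86 + delivery 1473.19 + duty 3885.20 = 8607.00
Landed cost = invoice 141440.52 + 8607.00 = 150047.52

Total landed cost: SGD 150047.52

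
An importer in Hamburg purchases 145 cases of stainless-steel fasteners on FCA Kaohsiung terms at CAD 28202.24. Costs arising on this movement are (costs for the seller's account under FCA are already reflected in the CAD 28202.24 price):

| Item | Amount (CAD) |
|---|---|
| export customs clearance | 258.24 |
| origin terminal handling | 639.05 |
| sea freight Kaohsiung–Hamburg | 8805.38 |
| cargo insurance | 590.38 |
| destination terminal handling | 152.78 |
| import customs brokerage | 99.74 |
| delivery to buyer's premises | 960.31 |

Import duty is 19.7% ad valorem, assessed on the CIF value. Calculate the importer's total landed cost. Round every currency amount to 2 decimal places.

FCA: the seller delivers export-cleared goods to the carrier; the buyer bears costs from that point.
Already in the invoice (seller's account under FCA): export clearance — exclude.
CIF value = FCA price + origin terminal + freight + insurance = 28202.24 + 639.05 + 8805.38 + 590.38 = 38237.05
Import duty = 38237.05 × 19.7% = 7532.70
Buyer bears: origin terminal 639.05 + freight 8805.38 + insurance 590.38 + destination terminal 152.78 + brokerage 99.74 + delivery 960.31 + duty 7532.70 = 18780.34
Landed cost = invoice 28202.24 + 18780.34 = 46982.58

Total landed cost: CAD 46982.58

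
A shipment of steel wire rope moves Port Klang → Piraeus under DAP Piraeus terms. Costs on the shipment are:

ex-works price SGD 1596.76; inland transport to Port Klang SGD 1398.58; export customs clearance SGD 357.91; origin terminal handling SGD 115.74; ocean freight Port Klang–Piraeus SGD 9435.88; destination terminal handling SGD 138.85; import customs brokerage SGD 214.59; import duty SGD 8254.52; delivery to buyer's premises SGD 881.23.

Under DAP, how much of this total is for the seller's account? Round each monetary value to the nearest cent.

Seller's account: SGD 13924.95

DAP: the seller bears all costs to the named destination except import duty and clearance.
Seller's account: goods 1596.76 + inland to port 1398.58 + export clearance 357.91 + origin terminal 115.74 + freight 9435.88 + destination terminal 138.85 + delivery 881.23 = 13924.95
Buyer's account: brokerage 214.59 + duty 8254.52 = 8469.11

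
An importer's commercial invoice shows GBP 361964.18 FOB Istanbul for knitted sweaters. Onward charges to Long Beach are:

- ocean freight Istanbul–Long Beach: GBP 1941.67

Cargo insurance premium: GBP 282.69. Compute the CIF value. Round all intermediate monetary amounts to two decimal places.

CIF = FOB price + freight + insurance
CIF = 361964.18 + 1941.67 + 282.69 = 364188.54

CIF value: GBP 364188.54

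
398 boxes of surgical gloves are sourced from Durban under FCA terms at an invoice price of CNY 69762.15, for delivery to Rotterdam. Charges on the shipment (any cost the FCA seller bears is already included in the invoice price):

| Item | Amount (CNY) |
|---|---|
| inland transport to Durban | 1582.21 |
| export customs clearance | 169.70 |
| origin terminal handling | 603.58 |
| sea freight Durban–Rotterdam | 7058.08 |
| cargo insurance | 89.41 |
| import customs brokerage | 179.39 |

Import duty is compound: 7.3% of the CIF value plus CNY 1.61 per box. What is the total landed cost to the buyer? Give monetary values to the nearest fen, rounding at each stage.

FCA: the seller delivers export-cleared goods to the carrier; the buyer bears costs from that point.
Already in the invoice (seller's account under FCA): inland to port, export clearance — exclude.
CIF value = FCA price + origin terminal + freight + insurance = 69762.15 + 603.58 + 7058.08 + 89.41 = 77513.22
Ad valorem component: 77513.22 × 7.3% = 5658.47
Specific component: 398 × 1.61 = 640.78
Import duty = 5658.47 + 640.78 = 6299.25
Buyer bears: origin terminal 603.58 + freight 7058.08 + insurance 89.41 + brokerage 179.39 + duty 6299.25 = 14229.71
Landed cost = invoice 69762.15 + 14229.71 = 83991.86

Total landed cost: CNY 83991.86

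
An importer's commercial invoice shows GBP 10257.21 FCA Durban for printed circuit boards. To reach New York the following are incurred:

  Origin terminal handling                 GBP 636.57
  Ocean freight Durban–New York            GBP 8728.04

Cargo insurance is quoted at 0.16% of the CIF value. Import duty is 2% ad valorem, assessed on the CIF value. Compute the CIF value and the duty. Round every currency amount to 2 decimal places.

Let C be the CIF value. C = FCA price + pre-shipment costs + freight + 0.16% × C
C − 0.16% × C = 10257.21 + 636.57 + 8728.04
0.9984 × C = 19621.82
C = 19621.82 / 0.9984 = 19653.27
Insurance premium = 0.16% × 19653.27 = 31.45
Import duty = 19653.27 × 2% = 393.07

CIF value: GBP 19653.27; import duty: GBP 393.07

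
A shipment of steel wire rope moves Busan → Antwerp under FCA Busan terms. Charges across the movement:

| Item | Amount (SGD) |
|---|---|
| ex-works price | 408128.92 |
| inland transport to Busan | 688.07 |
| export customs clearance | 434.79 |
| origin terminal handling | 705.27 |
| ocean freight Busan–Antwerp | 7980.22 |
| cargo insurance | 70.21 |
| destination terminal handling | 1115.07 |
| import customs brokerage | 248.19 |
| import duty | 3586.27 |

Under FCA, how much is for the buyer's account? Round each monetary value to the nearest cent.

Buyer's account: SGD 13705.23

FCA: the seller delivers export-cleared goods to the carrier; the buyer bears costs from that point.
Seller's account: goods 408128.92 + inland to port 688.07 + export clearance 434.79 = 409251.78
Buyer's account: origin terminal 705.27 + freight 7980.22 + insurance 70.21 + destination terminal 1115.07 + brokerage 248.19 + duty 3586.27 = 13705.23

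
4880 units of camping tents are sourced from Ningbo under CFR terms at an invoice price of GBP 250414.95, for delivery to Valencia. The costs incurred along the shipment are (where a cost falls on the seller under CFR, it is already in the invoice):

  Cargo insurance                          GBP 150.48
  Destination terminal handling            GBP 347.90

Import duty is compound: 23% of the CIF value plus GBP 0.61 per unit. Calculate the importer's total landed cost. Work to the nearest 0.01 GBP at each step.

Total landed cost: GBP 311520.18

CFR: the seller pays costs through ocean freight to the destination port, but not insurance.
CIF value = CFR price + insurance = 250414.95 + 150.48 = 250565.43
Ad valorem component: 250565.43 × 23% = 57630.05
Specific component: 4880 × 0.61 = 2976.80
Import duty = 57630.05 + 2976.80 = 60606.85
Buyer bears: insurance 150.48 + destination terminal 347.90 + duty 60606.85 = 61105.23
Landed cost = invoice 250414.95 + 61105.23 = 311520.18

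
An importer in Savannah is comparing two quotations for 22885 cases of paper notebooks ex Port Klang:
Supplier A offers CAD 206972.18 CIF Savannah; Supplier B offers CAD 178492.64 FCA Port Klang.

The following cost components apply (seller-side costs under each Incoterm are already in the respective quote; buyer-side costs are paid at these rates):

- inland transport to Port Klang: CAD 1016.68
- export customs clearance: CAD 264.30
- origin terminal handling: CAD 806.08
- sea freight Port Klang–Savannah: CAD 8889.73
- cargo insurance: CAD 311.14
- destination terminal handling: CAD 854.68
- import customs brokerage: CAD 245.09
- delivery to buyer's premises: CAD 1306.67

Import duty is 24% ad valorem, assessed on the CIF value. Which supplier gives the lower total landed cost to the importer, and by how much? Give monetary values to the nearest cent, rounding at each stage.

Supplier B is cheaper by CAD 22906.01

Supplier A (CIF):
The CIF price already equals the CIF value: 206972.18
Import duty = 206972.18 × 24% = 49673.32
Buyer bears (A): 854.68 + 245.09 + 1306.67 = 2406.44
Landed cost (A) = invoice 206972.18 + 2406.44 + duty 49673.32 = 259051.94
Supplier B (FCA):
CIF value = FCA price + origin terminal + freight + insurance = 178492.64 + 806.08 + 8889.73 + 311.14 = 188499.59
Import duty = 188499.59 × 24% = 45239.90
Buyer bears (B): 806.08 + 8889.73 + 311.14 + 854.68 + 245.09 + 1306.67 = 12413.39
Landed cost (B) = invoice 178492.64 + 12413.39 + duty 45239.90 = 236145.93
Difference = |259051.94 − 236145.93| = 22906.01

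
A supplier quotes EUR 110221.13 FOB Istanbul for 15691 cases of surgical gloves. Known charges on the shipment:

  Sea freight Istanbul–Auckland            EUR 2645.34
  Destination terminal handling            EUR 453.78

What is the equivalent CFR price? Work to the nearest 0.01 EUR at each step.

CFR price: EUR 112866.47

Not relevant to the conversion: destination terminal — on the buyer under both terms; not part of either seller's price.
From FOB to CFR, the seller additionally bears: freight.
CFR price = 110221.13 + 2645.34 = 112866.47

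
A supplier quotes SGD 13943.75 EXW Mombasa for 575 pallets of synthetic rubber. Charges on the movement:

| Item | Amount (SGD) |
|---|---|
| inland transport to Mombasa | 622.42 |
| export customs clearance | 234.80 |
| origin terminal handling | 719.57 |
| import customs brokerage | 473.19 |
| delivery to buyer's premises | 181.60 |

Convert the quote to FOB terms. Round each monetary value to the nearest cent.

Not relevant to the conversion: delivery, brokerage — on the buyer under both terms; not part of either seller's price.
From EXW to FOB, the seller additionally bears: inland to port, export clearance, origin terminal.
FOB price = 13943.75 + 622.42 + 234.80 + 719.57 = 15520.54

FOB price: SGD 15520.54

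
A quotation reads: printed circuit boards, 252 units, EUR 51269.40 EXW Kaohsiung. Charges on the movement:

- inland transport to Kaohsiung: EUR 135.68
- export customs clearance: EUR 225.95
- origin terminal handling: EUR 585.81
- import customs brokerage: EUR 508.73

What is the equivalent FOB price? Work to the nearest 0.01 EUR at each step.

FOB price: EUR 52216.84

Not relevant to the conversion: brokerage — on the buyer under both terms; not part of either seller's price.
From EXW to FOB, the seller additionally bears: inland to port, export clearance, origin terminal.
FOB price = 51269.40 + 135.68 + 225.95 + 585.81 = 52216.84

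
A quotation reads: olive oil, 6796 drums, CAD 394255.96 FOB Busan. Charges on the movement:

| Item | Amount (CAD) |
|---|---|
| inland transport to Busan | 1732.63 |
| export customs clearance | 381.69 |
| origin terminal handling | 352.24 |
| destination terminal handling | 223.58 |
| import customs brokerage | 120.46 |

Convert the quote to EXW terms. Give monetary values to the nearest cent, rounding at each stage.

EXW price: CAD 391789.40

Not relevant to the conversion: destination terminal, brokerage — on the buyer under both terms; not part of either seller's price.
From FOB to EXW, the seller no longer bears: inland to port, export clearance, origin terminal.
EXW price = 394255.96 − 1732.63 − 381.69 − 352.24 = 391789.40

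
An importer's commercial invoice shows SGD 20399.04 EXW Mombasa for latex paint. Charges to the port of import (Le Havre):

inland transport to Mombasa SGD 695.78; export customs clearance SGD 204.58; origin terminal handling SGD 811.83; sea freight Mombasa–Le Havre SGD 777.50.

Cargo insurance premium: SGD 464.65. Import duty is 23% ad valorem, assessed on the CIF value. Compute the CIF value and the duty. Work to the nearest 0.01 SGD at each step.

CIF = EXW price + pre-shipment costs + freight + insurance
CIF = 20399.04 + 695.78 + 204.58 + 811.83 + 777.50 + 464.65 = 23353.38
Import duty = 23353.38 × 23% = 5371.28

CIF value: SGD 23353.38; import duty: SGD 5371.28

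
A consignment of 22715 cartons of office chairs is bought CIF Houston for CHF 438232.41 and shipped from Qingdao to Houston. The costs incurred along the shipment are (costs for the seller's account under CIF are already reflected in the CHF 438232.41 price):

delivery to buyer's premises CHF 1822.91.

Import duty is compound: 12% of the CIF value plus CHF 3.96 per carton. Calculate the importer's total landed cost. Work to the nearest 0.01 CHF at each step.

Total landed cost: CHF 582594.61

CIF: the seller pays costs through ocean freight and marine insurance to the destination port.
The CIF price already equals the CIF value: 438232.41
Ad valorem component: 438232.41 × 12% = 52587.89
Specific component: 22715 × 3.96 = 89951.40
Import duty = 52587.89 + 89951.40 = 142539.29
Buyer bears: delivery 1822.91 + duty 142539.29 = 144362.20
Landed cost = invoice 438232.41 + 144362.20 = 582594.61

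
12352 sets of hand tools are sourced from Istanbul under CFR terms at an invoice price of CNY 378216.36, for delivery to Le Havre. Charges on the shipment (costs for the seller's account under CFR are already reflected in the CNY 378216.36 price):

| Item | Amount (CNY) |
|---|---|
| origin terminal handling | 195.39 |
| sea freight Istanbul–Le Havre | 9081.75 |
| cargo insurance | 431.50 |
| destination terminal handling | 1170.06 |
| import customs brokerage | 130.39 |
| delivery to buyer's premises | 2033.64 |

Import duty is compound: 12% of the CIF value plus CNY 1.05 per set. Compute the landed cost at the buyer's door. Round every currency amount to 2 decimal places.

Total landed cost: CNY 440389.29

CFR: the seller pays costs through ocean freight to the destination port, but not insurance.
Already in the invoice (seller's account under CFR): origin terminal, freight — exclude.
CIF value = CFR price + insurance = 378216.36 + 431.50 = 378647.86
Ad valorem component: 378647.86 × 12% = 45437.74
Specific component: 12352 × 1.05 = 12969.60
Import duty = 45437.74 + 12969.60 = 58407.34
Buyer bears: insurance 431.50 + destination terminal 1170.06 + brokerage 130.39 + delivery 2033.64 + duty 58407.34 = 62172.93
Landed cost = invoice 378216.36 + 62172.93 = 440389.29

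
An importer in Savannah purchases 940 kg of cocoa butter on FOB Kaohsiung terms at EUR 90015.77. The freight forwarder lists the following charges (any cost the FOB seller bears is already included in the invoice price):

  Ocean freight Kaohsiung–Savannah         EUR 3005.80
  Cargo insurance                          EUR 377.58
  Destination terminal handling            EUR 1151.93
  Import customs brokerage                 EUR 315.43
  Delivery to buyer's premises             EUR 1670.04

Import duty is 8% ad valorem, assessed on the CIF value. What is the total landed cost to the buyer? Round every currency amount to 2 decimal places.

FOB: the seller bears costs until goods are on board at the origin port; the buyer bears freight, insurance and all costs thereafter.
CIF value = FOB price + freight + insurance = 90015.77 + 3005.80 + 377.58 = 93399.15
Import duty = 93399.15 × 8% = 7471.93
Buyer bears: freight 3005.80 + insurance 377.58 + destination terminal 1151.93 + brokerage 315.43 + delivery 1670.04 + duty 7471.93 = 13992.71
Landed cost = invoice 90015.77 + 13992.71 = 104008.48

Total landed cost: EUR 104008.48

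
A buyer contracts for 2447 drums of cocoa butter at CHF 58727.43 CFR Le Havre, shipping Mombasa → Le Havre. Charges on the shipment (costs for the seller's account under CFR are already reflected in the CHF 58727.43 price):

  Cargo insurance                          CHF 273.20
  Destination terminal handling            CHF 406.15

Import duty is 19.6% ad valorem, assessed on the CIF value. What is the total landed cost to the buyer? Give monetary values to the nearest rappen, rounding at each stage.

Total landed cost: CHF 70970.90

CFR: the seller pays costs through ocean freight to the destination port, but not insurance.
CIF value = CFR price + insurance = 58727.43 + 273.20 = 59000.63
Import duty = 59000.63 × 19.6% = 11564.12
Buyer bears: insurance 273.20 + destination terminal 406.15 + duty 11564.12 = 12243.47
Landed cost = invoice 58727.43 + 12243.47 = 70970.90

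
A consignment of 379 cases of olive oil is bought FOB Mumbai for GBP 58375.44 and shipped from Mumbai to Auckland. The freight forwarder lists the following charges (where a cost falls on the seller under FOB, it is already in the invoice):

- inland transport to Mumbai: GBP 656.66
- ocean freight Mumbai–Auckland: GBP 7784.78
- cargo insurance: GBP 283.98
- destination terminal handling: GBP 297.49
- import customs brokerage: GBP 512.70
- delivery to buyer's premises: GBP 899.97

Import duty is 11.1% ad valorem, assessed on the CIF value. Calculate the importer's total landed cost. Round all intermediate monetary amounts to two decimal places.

Total landed cost: GBP 75529.67

FOB: the seller bears costs until goods are on board at the origin port; the buyer bears freight, insurance and all costs thereafter.
Already in the invoice (seller's account under FOB): inland to port — exclude.
CIF value = FOB price + freight + insurance = 58375.44 + 7784.78 + 283.98 = 66444.20
Import duty = 66444.20 × 11.1% = 7375.31
Buyer bears: freight 7784.78 + insurance 283.98 + destination terminal 297.49 + brokerage 512.70 + delivery 899.97 + duty 7375.31 = 17154.23
Landed cost = invoice 58375.44 + 17154.23 = 75529.67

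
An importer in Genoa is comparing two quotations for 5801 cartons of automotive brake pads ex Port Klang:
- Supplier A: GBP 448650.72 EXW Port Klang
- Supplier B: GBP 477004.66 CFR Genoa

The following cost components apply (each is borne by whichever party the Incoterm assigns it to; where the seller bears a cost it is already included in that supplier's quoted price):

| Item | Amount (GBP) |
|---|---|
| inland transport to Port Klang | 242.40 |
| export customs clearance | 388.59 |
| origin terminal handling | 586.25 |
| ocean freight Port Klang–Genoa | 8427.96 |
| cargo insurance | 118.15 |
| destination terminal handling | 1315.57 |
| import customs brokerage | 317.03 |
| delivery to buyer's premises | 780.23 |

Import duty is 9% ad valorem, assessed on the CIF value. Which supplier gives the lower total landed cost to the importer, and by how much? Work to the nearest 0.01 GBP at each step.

Supplier A is cheaper by GBP 20392.52

Supplier A (EXW):
CIF value = EXW price + inland to port + export clearance + origin terminal + freight + insurance = 448650.72 + 242.40 + 388.59 + 586.25 + 8427.96 + 118.15 = 458414.07
Import duty = 458414.07 × 9% = 41257.27
Buyer bears (A): 242.40 + 388.59 + 586.25 + 8427.96 + 118.15 + 1315.57 + 317.03 + 780.23 = 12176.18
Landed cost (A) = invoice 448650.72 + 12176.18 + duty 41257.27 = 502084.17
Supplier B (CFR):
CIF value = CFR price + insurance = 477004.66 + 118.15 = 477122.81
Import duty = 477122.81 × 9% = 42941.05
Buyer bears (B): 118.15 + 1315.57 + 317.03 + 780.23 = 2530.98
Landed cost (B) = invoice 477004.66 + 2530.98 + duty 42941.05 = 522476.69
Difference = |502084.17 − 522476.69| = 20392.52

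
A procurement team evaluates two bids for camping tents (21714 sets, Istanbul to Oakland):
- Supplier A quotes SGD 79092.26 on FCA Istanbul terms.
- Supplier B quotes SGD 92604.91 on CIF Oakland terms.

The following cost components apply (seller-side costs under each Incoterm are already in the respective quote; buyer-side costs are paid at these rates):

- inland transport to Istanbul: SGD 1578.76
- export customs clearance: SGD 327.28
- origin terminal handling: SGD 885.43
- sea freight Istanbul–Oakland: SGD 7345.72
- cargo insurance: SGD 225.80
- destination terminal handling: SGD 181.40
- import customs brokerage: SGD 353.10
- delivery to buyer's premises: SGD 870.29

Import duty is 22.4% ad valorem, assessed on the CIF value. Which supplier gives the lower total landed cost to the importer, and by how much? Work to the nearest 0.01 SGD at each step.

Supplier A (FCA):
CIF value = FCA price + origin terminal + freight + insurance = 79092.26 + 885.43 + 7345.72 + 225.80 = 87549.21
Import duty = 87549.21 × 22.4% = 19611.02
Buyer bears (A): 885.43 + 7345.72 + 225.80 + 181.40 + 353.10 + 870.29 = 9861.74
Landed cost (A) = invoice 79092.26 + 9861.74 + duty 19611.02 = 108565.02
Supplier B (CIF):
The CIF price already equals the CIF value: 92604.91
Import duty = 92604.91 × 22.4% = 20743.50
Buyer bears (B): 181.40 + 353.10 + 870.29 = 1404.79
Landed cost (B) = invoice 92604.91 + 1404.79 + duty 20743.50 = 114753.20
Difference = |108565.02 − 114753.20| = 6188.18

Supplier A is cheaper by SGD 6188.18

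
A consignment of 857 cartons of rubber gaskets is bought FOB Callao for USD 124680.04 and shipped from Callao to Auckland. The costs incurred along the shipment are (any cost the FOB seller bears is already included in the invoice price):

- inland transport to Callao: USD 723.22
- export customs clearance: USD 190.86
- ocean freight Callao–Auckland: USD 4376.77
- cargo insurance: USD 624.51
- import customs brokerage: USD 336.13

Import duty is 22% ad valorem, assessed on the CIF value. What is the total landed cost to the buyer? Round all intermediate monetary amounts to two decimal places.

Total landed cost: USD 158547.34

FOB: the seller bears costs until goods are on board at the origin port; the buyer bears freight, insurance and all costs thereafter.
Already in the invoice (seller's account under FOB): inland to port, export clearance — exclude.
CIF value = FOB price + freight + insurance = 124680.04 + 4376.77 + 624.51 = 129681.32
Import duty = 129681.32 × 22% = 28529.89
Buyer bears: freight 4376.77 + insurance 624.51 + brokerage 336.13 + duty 28529.89 = 33867.30
Landed cost = invoice 124680.04 + 33867.30 = 158547.34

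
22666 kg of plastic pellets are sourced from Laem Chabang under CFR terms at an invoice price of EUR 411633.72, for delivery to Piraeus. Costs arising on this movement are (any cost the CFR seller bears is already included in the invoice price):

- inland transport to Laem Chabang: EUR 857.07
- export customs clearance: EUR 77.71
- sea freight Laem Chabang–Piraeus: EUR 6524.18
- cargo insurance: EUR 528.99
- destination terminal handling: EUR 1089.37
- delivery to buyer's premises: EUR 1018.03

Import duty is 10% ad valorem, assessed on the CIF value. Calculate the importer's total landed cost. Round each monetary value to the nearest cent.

CFR: the seller pays costs through ocean freight to the destination port, but not insurance.
Already in the invoice (seller's account under CFR): inland to port, export clearance, freight — exclude.
CIF value = CFR price + insurance = 411633.72 + 528.99 = 412162.71
Import duty = 412162.71 × 10% = 41216.27
Buyer bears: insurance 528.99 + destination terminal 1089.37 + delivery 1018.03 + duty 41216.27 = 43852.66
Landed cost = invoice 411633.72 + 43852.66 = 455486.38

Total landed cost: EUR 455486.38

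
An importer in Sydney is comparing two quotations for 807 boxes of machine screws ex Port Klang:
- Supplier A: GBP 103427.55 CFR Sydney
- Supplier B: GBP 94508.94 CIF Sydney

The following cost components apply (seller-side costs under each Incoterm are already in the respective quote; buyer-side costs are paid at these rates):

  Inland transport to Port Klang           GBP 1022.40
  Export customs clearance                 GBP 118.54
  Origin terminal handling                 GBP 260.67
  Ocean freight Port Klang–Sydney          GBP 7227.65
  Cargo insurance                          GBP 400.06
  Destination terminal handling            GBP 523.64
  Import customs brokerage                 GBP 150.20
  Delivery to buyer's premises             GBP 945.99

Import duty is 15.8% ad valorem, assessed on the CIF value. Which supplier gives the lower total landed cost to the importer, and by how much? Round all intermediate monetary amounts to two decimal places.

Supplier B is cheaper by GBP 10791.02

Supplier A (CFR):
CIF value = CFR price + insurance = 103427.55 + 400.06 = 103827.61
Import duty = 103827.61 × 15.8% = 16404.76
Buyer bears (A): 400.06 + 523.64 + 150.20 + 945.99 = 2019.89
Landed cost (A) = invoice 103427.55 + 2019.89 + duty 16404.76 = 121852.20
Supplier B (CIF):
The CIF price already equals the CIF value: 94508.94
Import duty = 94508.94 × 15.8% = 14932.41
Buyer bears (B): 523.64 + 150.20 + 945.99 = 1619.83
Landed cost (B) = invoice 94508.94 + 1619.83 + duty 14932.41 = 111061.18
Difference = |121852.20 − 111061.18| = 10791.02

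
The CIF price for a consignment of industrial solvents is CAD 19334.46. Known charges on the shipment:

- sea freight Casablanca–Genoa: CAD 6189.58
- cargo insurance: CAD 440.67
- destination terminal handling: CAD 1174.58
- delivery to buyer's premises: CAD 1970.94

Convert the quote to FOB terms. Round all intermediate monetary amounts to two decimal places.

Not relevant to the conversion: destination terminal, delivery — on the buyer under both terms; not part of either seller's price.
From CIF to FOB, the seller no longer bears: freight, insurance.
FOB price = 19334.46 − 6189.58 − 440.67 = 12704.21

FOB price: CAD 12704.21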